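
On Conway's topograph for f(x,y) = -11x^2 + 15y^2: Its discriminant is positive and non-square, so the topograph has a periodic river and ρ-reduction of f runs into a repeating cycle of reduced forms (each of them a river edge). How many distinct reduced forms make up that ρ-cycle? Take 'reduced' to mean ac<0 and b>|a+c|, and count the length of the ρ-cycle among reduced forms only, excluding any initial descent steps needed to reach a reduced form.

D = 660, ⌊√D⌋ = 25
descent: ρ → (15,0,-11)
descent: ρ → (-11,22,4)  [lands on river]
river: ρ → (4,18,-21)
river: ρ → (-21,24,1)
river: ρ → (1,24,-21)
river: ρ → (-21,18,4)
river: ρ → (4,22,-11)
ρ-cycle length = 6 (tail of 2 descent steps not counted)

6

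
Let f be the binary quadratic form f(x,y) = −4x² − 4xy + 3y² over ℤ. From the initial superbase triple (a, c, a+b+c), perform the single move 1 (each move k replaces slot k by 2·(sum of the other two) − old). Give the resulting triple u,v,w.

start (-4,3,-5) = (f(1,0),f(0,1),f(1,1))
replace slot 1: 2·(3+(-5)) − (-4) = 0 → (0,3,-5)

0,3,-5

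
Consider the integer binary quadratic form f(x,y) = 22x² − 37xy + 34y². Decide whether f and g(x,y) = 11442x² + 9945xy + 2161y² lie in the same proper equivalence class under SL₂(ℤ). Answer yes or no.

D₁ = -1623, D₂ = -1623
f: translate: b→7 (≡-37 mod 44), so (22,-37,34)→(22,7,19)
f: flip: (22,7,19)→(19,-7,22)
f: reduced (well bottom): (19,-7,22) with a≤c, −a<b≤a
g: flip: (11442,9945,2161)→(2161,-9945,11442)
g: translate: b→-1301 (≡-9945 mod 4322), so (2161,-9945,11442)→(2161,-1301,196)
g: flip: (2161,-1301,196)→(196,1301,2161)
g: translate: b→125 (≡1301 mod 392), so (196,1301,2161)→(196,125,22)
g: flip: (196,125,22)→(22,-125,196)
g: translate: b→7 (≡-125 mod 44), so (22,-125,196)→(22,7,19)
g: flip: (22,7,19)→(19,-7,22)
g: reduced (well bottom): (19,-7,22) with a≤c, −a<b≤a
reduced forms (19, -7, 22) vs (19, -7, 22) ⇒ equivalent

yes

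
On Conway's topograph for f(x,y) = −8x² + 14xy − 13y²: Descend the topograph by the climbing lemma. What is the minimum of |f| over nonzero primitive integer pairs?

translate: b→2 (≡-14 mod 16), so (8,-14,13)→(8,2,7)
flip: (8,2,7)→(7,-2,8)
reduced (well bottom): (7,-2,8) with a≤c, −a<b≤a
well minimum |f| = |-7| = 7 (negative-definite)

7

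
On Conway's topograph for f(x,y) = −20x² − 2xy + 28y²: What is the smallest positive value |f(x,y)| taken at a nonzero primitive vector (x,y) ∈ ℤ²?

descent: ρ → (28,2,-20)
descent: ρ → (-20,38,10)  [lands on river]
river: ρ → (10,42,-12)
river: ρ → (-12,30,28)
river: ρ → (28,26,-14)
river: ρ → (-14,30,24)
river: ρ → (24,18,-20)
river: ρ → (-20,22,22)
river: ρ → (22,22,-20)
river: ρ → (-20,18,24)
river: ρ → (24,30,-14)
river: ρ → (-14,26,28)
river: ρ → (28,30,-12)
river: ρ → (-12,42,10)
river: ρ → (10,38,-20)
river: ρ → (-20,42,6)
river: ρ → (6,42,-20)
closes: descent 2, river 16
min |a| on river = 6

6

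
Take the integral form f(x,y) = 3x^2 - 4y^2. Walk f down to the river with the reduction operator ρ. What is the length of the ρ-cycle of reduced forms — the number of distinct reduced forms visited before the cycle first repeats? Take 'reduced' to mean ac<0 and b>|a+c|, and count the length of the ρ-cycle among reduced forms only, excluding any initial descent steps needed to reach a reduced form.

D = 48, ⌊√D⌋ = 6
descent: ρ → (-4,0,3)
descent: ρ → (3,6,-1)  [lands on river]
river: ρ → (-1,6,3)
ρ-cycle length = 2 (tail of 2 descent steps not counted)

2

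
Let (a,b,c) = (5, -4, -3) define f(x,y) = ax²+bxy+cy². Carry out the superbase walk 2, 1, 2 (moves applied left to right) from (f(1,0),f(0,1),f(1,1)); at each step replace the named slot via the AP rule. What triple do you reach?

start (5,-3,-2) = (f(1,0),f(0,1),f(1,1))
replace slot 2: 2·(5+(-2)) − (-3) = 9 → (5,9,-2)
replace slot 1: 2·(9+(-2)) − 5 = 9 → (9,9,-2)
replace slot 2: 2·(9+(-2)) − 9 = 5 → (9,5,-2)

9,5,-2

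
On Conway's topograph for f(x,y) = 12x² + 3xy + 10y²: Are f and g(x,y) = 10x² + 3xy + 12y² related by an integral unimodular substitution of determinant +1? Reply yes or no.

D₁ = -471, D₂ = -471
f: flip: (12,3,10)→(10,-3,12)
f: reduced (well bottom): (10,-3,12) with a≤c, −a<b≤a
g: reduced (well bottom): (10,3,12) with a≤c, −a<b≤a
reduced forms (10, -3, 12) vs (10, 3, 12) ⇒ inequivalent

no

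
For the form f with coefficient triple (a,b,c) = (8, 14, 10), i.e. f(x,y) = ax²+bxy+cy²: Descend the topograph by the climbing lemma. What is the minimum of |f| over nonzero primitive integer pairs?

translate: b→-2 (≡14 mod 16), so (8,14,10)→(8,-2,4)
flip: (8,-2,4)→(4,2,8)
reduced (well bottom): (4,2,8) with a≤c, −a<b≤a
well minimum = a = 4

4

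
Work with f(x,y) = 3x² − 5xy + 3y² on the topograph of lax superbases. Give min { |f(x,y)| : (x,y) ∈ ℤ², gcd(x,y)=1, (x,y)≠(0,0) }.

translate: b→1 (≡-5 mod 6), so (3,-5,3)→(3,1,1)
flip: (3,1,1)→(1,-1,3)
translate: b→1 (≡-1 mod 2), so (1,-1,3)→(1,1,3)
reduced (well bottom): (1,1,3) with a≤c, −a<b≤a
well minimum = a = 1

1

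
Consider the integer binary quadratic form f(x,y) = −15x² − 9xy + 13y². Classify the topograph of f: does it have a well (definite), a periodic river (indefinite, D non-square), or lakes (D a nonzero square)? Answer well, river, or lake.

D = b²−4ac = (-9)² − 4·(-15)·13 = 861
D > 0 non-square ⇒ indefinite ⇒ periodic river

river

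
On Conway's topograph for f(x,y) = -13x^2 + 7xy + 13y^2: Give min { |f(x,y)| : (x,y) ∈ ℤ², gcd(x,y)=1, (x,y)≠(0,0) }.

river: ρ → (13,19,-7)
river: ρ → (-7,23,7)
river: ρ → (7,19,-13)
river: ρ → (-13,7,13)
closes: descent 0, river 4
min |a| on river = 7

7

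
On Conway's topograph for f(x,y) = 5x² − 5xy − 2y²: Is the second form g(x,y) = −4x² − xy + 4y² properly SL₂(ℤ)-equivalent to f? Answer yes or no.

D₁ = 65, D₂ = 65
river cycle of f (length 6): (-2, 5, 5), (5, 5, -2), (-2, 7, 2), (2, 5, -5), (-5, 5, 2), (2, 7, -2)
river cycle of g (length 6): (4, 1, -4), (-4, 7, 1), (1, 7, -4), (-4, 1, 4), (4, 7, -1), (-1, 7, 4)
cycles differ ⇒ inequivalent

no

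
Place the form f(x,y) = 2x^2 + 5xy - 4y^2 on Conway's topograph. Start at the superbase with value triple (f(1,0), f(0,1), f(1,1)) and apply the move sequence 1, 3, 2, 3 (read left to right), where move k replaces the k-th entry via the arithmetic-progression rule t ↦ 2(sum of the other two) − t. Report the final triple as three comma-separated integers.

start (2,-4,3) = (f(1,0),f(0,1),f(1,1))
replace slot 1: 2·((-4)+3) − 2 = -4 → (-4,-4,3)
replace slot 3: 2·((-4)+(-4)) − 3 = -19 → (-4,-4,-19)
replace slot 2: 2·((-4)+(-19)) − (-4) = -42 → (-4,-42,-19)
replace slot 3: 2·((-4)+(-42)) − (-19) = -73 → (-4,-42,-73)

-4,-42,-73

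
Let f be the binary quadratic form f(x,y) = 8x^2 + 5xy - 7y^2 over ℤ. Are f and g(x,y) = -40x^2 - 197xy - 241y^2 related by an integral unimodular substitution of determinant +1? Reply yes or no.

D₁ = 249, D₂ = 249
river cycle of f (length 16): (-7, 9, 6), (6, 15, -1), (-1, 15, 6), (6, 9, -7), (-7, 5, 8), (8, 11, -4), (-4, 13, 5), (5, 7, -10), (-10, 13, 2), (2, 15, -3), … (6 more)
river cycle of g (length 16): (-7, 9, 6), (6, 15, -1), (-1, 15, 6), (6, 9, -7), (-7, 5, 8), (8, 11, -4), (-4, 13, 5), (5, 7, -10), (-10, 13, 2), (2, 15, -3), … (6 more)
cycles coincide ⇒ equivalent

yes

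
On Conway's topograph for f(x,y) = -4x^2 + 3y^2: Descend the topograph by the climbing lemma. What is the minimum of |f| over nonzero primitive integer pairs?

descent: ρ → (3,6,-1)  [lands on river]
river: ρ → (-1,6,3)
closes: descent 1, river 2
min |a| on river = 1

1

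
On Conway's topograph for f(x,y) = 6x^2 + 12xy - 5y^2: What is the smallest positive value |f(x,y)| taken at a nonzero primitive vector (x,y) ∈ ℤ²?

river: ρ → (-5,8,10)
river: ρ → (10,12,-3)
river: ρ → (-3,12,10)
river: ρ → (10,8,-5)
river: ρ → (-5,12,6)
river: ρ → (6,12,-5)
closes: descent 0, river 6
min |a| on river = 3

3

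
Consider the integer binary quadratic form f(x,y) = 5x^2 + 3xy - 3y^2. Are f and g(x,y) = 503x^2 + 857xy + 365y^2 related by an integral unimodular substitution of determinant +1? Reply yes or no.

D₁ = 69, D₂ = 69
river cycle of f (length 4): (-3, 3, 5), (5, 7, -1), (-1, 7, 5), (5, 3, -3)
river cycle of g (length 4): (-1, 7, 5), (5, 3, -3), (-3, 3, 5), (5, 7, -1)
cycles coincide ⇒ equivalent

yes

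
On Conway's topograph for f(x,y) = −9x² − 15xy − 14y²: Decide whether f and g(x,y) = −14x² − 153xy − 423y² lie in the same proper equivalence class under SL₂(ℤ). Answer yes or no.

D₁ = -279, D₂ = -279
f is negative-definite; reduce −f:
−f: translate: b→-3 (≡15 mod 18), so (9,15,14)→(9,-3,8)
−f: flip: (9,-3,8)→(8,3,9)
−f: reduced (well bottom): (8,3,9) with a≤c, −a<b≤a
flip sign back: reduced form of f is (-8,-3,-9)
g is negative-definite; reduce −g:
−g: translate: b→13 (≡153 mod 28), so (14,153,423)→(14,13,8)
−g: flip: (14,13,8)→(8,-13,14)
−g: translate: b→3 (≡-13 mod 16), so (8,-13,14)→(8,3,9)
−g: reduced (well bottom): (8,3,9) with a≤c, −a<b≤a
flip sign back: reduced form of g is (-8,-3,-9)
reduced forms (-8, -3, -9) vs (-8, -3, -9) ⇒ equivalent

yes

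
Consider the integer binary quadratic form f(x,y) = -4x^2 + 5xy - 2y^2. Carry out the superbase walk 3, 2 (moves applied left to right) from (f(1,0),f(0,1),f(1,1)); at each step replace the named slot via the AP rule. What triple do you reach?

start (-4,-2,-1) = (f(1,0),f(0,1),f(1,1))
replace slot 3: 2·((-4)+(-2)) − (-1) = -11 → (-4,-2,-11)
replace slot 2: 2·((-4)+(-11)) − (-2) = -28 → (-4,-28,-11)

-4,-28,-11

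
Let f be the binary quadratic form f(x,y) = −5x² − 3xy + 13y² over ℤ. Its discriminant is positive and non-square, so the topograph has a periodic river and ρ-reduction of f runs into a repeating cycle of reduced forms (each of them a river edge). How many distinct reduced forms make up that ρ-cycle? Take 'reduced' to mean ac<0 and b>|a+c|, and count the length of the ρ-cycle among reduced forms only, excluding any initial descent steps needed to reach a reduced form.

D = 269, ⌊√D⌋ = 16
descent: ρ → (13,3,-5)
descent: ρ → (-5,7,11)  [lands on river]
river: ρ → (11,15,-1)
river: ρ → (-1,15,11)
river: ρ → (11,7,-5)
river: ρ → (-5,13,5)
river: ρ → (5,7,-11)
river: ρ → (-11,15,1)
river: ρ → (1,15,-11)
river: ρ → (-11,7,5)
river: ρ → (5,13,-5)
ρ-cycle length = 10 (tail of 2 descent steps not counted)

10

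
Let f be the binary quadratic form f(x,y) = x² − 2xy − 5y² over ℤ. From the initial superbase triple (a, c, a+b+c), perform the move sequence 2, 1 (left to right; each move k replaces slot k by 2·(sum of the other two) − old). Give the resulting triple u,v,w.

start (1,-5,-6) = (f(1,0),f(0,1),f(1,1))
replace slot 2: 2·(1+(-6)) − (-5) = -5 → (1,-5,-6)
replace slot 1: 2·((-5)+(-6)) − 1 = -23 → (-23,-5,-6)

-23,-5,-6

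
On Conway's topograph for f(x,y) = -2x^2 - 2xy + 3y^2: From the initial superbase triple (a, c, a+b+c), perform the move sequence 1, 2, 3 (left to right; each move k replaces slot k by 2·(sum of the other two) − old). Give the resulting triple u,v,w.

start (-2,3,-1) = (f(1,0),f(0,1),f(1,1))
replace slot 1: 2·(3+(-1)) − (-2) = 6 → (6,3,-1)
replace slot 2: 2·(6+(-1)) − 3 = 7 → (6,7,-1)
replace slot 3: 2·(6+7) − (-1) = 27 → (6,7,27)

6,7,27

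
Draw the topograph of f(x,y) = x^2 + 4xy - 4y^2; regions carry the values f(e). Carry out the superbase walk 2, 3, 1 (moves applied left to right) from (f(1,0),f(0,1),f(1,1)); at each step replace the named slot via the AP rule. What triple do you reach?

start (1,-4,1) = (f(1,0),f(0,1),f(1,1))
replace slot 2: 2·(1+1) − (-4) = 8 → (1,8,1)
replace slot 3: 2·(1+8) − 1 = 17 → (1,8,17)
replace slot 1: 2·(8+17) − 1 = 49 → (49,8,17)

49,8,17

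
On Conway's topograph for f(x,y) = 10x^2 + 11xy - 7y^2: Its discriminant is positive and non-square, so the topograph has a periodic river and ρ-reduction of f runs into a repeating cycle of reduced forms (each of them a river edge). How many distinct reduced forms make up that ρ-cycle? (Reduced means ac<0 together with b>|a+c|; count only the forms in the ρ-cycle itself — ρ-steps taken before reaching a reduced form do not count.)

D = 401, ⌊√D⌋ = 20
river: ρ → (-7,17,4)
river: ρ → (4,15,-11)
river: ρ → (-11,7,8)
river: ρ → (8,9,-10)
river: ρ → (-10,11,7)
river: ρ → (7,17,-4)
river: ρ → (-4,15,11)
river: ρ → (11,7,-8)
river: ρ → (-8,9,10)
river: ρ → (10,11,-7)
ρ-cycle length = 10 (tail of 0 descent steps not counted)

10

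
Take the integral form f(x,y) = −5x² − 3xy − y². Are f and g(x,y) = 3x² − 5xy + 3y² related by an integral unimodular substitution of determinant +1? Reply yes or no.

D₁ = -11, D₂ = -11
f is negative-definite; reduce −f:
−f: flip: (5,3,1)→(1,-3,5)
−f: translate: b→1 (≡-3 mod 2), so (1,-3,5)→(1,1,3)
−f: reduced (well bottom): (1,1,3) with a≤c, −a<b≤a
flip sign back: reduced form of f is (-1,-1,-3)
g: translate: b→1 (≡-5 mod 6), so (3,-5,3)→(3,1,1)
g: flip: (3,1,1)→(1,-1,3)
g: translate: b→1 (≡-1 mod 2), so (1,-1,3)→(1,1,3)
g: reduced (well bottom): (1,1,3) with a≤c, −a<b≤a
reduced forms (-1, -1, -3) vs (1, 1, 3) ⇒ inequivalent

no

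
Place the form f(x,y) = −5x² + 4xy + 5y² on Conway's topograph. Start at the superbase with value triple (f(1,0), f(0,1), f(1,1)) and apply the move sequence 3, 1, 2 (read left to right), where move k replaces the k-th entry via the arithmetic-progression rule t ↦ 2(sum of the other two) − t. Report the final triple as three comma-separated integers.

start (-5,5,4) = (f(1,0),f(0,1),f(1,1))
replace slot 3: 2·((-5)+5) − 4 = -4 → (-5,5,-4)
replace slot 1: 2·(5+(-4)) − (-5) = 7 → (7,5,-4)
replace slot 2: 2·(7+(-4)) − 5 = 1 → (7,1,-4)

7,1,-4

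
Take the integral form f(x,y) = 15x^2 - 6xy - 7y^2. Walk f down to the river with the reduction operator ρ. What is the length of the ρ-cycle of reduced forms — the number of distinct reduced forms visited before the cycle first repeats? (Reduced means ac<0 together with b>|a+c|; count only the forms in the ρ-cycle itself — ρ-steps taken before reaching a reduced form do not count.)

D = 456, ⌊√D⌋ = 21
descent: ρ → (-7,20,2)  [lands on river]
river: ρ → (2,20,-7)
river: ρ → (-7,8,14)
river: ρ → (14,20,-1)
river: ρ → (-1,20,14)
river: ρ → (14,8,-7)
ρ-cycle length = 6 (tail of 1 descent step not counted)

6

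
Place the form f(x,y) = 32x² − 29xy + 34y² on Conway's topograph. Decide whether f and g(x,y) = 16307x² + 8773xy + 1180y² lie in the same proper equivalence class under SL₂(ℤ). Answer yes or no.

D₁ = -3511, D₂ = -3511
f: reduced (well bottom): (32,-29,34) with a≤c, −a<b≤a
g: flip: (16307,8773,1180)→(1180,-8773,16307)
g: translate: b→667 (≡-8773 mod 2360), so (1180,-8773,16307)→(1180,667,95)
g: flip: (1180,667,95)→(95,-667,1180)
g: translate: b→93 (≡-667 mod 190), so (95,-667,1180)→(95,93,32)
g: flip: (95,93,32)→(32,-93,95)
g: translate: b→-29 (≡-93 mod 64), so (32,-93,95)→(32,-29,34)
g: reduced (well bottom): (32,-29,34) with a≤c, −a<b≤a
reduced forms (32, -29, 34) vs (32, -29, 34) ⇒ equivalent

yes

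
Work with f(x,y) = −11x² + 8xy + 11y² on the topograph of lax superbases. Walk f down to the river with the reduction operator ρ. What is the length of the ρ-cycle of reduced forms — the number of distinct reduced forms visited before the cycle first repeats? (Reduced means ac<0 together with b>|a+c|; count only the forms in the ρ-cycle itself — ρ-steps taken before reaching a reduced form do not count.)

D = 548, ⌊√D⌋ = 23
river: ρ → (11,14,-8)
river: ρ → (-8,18,7)
river: ρ → (7,10,-16)
river: ρ → (-16,22,1)
river: ρ → (1,22,-16)
river: ρ → (-16,10,7)
river: ρ → (7,18,-8)
river: ρ → (-8,14,11)
river: ρ → (11,8,-11)
river: ρ → (-11,14,8)
river: ρ → (8,18,-7)
river: ρ → (-7,10,16)
river: ρ → (16,22,-1)
river: ρ → (-1,22,16)
river: ρ → (16,10,-7)
river: ρ → (-7,18,8)
river: ρ → (8,14,-11)
river: ρ → (-11,8,11)
ρ-cycle length = 18 (tail of 0 descent steps not counted)

18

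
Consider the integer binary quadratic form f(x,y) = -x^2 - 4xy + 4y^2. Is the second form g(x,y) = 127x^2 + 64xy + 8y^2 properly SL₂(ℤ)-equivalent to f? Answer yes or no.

D₁ = 32, D₂ = 32
river cycle of f (length 2): (4, 4, -1), (-1, 4, 4)
river cycle of g (length 2): (-1, 4, 4), (4, 4, -1)
cycles coincide ⇒ equivalent

yes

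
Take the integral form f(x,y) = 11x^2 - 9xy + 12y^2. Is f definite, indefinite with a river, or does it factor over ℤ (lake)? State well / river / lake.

D = b²−4ac = (-9)² − 4·11·12 = -447
D < 0 ⇒ definite ⇒ every region one sign ⇒ single well

well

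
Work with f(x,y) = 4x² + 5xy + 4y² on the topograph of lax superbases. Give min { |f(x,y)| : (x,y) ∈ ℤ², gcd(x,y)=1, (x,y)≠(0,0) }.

translate: b→-3 (≡5 mod 8), so (4,5,4)→(4,-3,3)
flip: (4,-3,3)→(3,3,4)
reduced (well bottom): (3,3,4) with a≤c, −a<b≤a
well minimum = a = 3

3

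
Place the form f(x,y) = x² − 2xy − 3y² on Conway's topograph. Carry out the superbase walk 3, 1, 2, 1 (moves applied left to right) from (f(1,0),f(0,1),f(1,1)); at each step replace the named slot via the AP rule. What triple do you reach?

start (1,-3,-4) = (f(1,0),f(0,1),f(1,1))
replace slot 3: 2·(1+(-3)) − (-4) = 0 → (1,-3,0)
replace slot 1: 2·((-3)+0) − 1 = -7 → (-7,-3,0)
replace slot 2: 2·((-7)+0) − (-3) = -11 → (-7,-11,0)
replace slot 1: 2·((-11)+0) − (-7) = -15 → (-15,-11,0)

-15,-11,0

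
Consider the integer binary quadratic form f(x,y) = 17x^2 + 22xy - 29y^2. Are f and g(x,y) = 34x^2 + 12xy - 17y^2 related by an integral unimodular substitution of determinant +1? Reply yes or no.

D₁ = 2456, D₂ = 2456
river cycle of f (length 26): (-29, 36, 10), (10, 44, -13), (-13, 34, 25), (25, 16, -22), (-22, 28, 19), (19, 48, -2), (-2, 48, 19), (19, 28, -22), (-22, 16, 25), (25, 34, -13), … (16 more)
river cycle of g (length 26): (-17, 22, 29), (29, 36, -10), (-10, 44, 13), (13, 34, -25), (-25, 16, 22), (22, 28, -19), (-19, 48, 2), (2, 48, -19), (-19, 28, 22), (22, 16, -25), … (16 more)
cycles differ ⇒ inequivalent

no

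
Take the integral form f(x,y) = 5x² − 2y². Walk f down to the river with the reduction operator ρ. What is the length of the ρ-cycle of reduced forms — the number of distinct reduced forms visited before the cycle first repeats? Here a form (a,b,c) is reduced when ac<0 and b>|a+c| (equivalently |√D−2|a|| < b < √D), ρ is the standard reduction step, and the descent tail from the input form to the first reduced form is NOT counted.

D = 40, ⌊√D⌋ = 6
descent: ρ → (-2,4,3)  [lands on river]
river: ρ → (3,2,-3)
river: ρ → (-3,4,2)
river: ρ → (2,4,-3)
river: ρ → (-3,2,3)
river: ρ → (3,4,-2)
ρ-cycle length = 6 (tail of 1 descent step not counted)

6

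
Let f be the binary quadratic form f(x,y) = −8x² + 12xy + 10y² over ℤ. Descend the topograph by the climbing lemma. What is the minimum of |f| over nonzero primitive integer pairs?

river: ρ → (10,8,-10)
river: ρ → (-10,12,8)
river: ρ → (8,20,-2)
river: ρ → (-2,20,8)
river: ρ → (8,12,-10)
river: ρ → (-10,8,10)
river: ρ → (10,12,-8)
river: ρ → (-8,20,2)
river: ρ → (2,20,-8)
river: ρ → (-8,12,10)
closes: descent 0, river 10
min |a| on river = 2

2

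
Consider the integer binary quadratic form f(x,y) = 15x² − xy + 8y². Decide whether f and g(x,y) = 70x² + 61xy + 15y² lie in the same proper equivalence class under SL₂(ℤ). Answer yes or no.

D₁ = -479, D₂ = -479
f: flip: (15,-1,8)→(8,1,15)
f: reduced (well bottom): (8,1,15) with a≤c, −a<b≤a
g: flip: (70,61,15)→(15,-61,70)
g: translate: b→-1 (≡-61 mod 30), so (15,-61,70)→(15,-1,8)
g: flip: (15,-1,8)→(8,1,15)
g: reduced (well bottom): (8,1,15) with a≤c, −a<b≤a
reduced forms (8, 1, 15) vs (8, 1, 15) ⇒ equivalent

yes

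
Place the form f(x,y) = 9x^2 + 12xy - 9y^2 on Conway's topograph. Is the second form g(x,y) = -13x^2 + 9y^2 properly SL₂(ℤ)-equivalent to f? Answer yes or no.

D₁ = 468, D₂ = 468
river cycle of f (length 10): (-9, 6, 12), (12, 18, -3), (-3, 18, 12), (12, 6, -9), (-9, 12, 9), (9, 6, -12), (-12, 18, 3), (3, 18, -12), (-12, 6, 9), (9, 12, -9)
river cycle of g (length 6): (9, 18, -4), (-4, 14, 17), (17, 20, -1), (-1, 20, 17), (17, 14, -4), (-4, 18, 9)
cycles differ ⇒ inequivalent

no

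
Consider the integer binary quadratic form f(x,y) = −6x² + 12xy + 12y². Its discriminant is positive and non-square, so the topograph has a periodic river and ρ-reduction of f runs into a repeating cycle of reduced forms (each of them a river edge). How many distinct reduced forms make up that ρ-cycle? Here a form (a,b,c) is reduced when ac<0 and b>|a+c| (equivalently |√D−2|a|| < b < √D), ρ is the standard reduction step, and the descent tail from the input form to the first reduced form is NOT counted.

D = 432, ⌊√D⌋ = 20
river: ρ → (12,12,-6)
river: ρ → (-6,12,12)
ρ-cycle length = 2 (tail of 0 descent steps not counted)

2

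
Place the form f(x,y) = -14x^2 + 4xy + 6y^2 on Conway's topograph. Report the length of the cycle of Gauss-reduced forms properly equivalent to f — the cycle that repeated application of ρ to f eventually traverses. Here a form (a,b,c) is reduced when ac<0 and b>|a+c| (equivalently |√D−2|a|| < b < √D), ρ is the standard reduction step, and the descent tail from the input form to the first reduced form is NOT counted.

D = 352, ⌊√D⌋ = 18
descent: ρ → (6,8,-12)  [lands on river]
river: ρ → (-12,16,2)
river: ρ → (2,16,-12)
river: ρ → (-12,8,6)
river: ρ → (6,16,-4)
river: ρ → (-4,16,6)
ρ-cycle length = 6 (tail of 1 descent step not counted)

6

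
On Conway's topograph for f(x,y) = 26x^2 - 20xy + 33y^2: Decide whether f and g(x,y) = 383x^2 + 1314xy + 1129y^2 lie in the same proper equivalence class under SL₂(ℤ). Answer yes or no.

D₁ = -3032, D₂ = -3032
f: reduced (well bottom): (26,-20,33) with a≤c, −a<b≤a
g: translate: b→-218 (≡1314 mod 766), so (383,1314,1129)→(383,-218,33)
g: flip: (383,-218,33)→(33,218,383)
g: translate: b→20 (≡218 mod 66), so (33,218,383)→(33,20,26)
g: flip: (33,20,26)→(26,-20,33)
g: reduced (well bottom): (26,-20,33) with a≤c, −a<b≤a
reduced forms (26, -20, 33) vs (26, -20, 33) ⇒ equivalent

yes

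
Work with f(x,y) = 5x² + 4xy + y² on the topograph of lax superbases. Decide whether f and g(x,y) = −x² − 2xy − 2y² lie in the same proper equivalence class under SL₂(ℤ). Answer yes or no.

D₁ = -4, D₂ = -4
f: flip: (5,4,1)→(1,-4,5)
f: translate: b→0 (≡-4 mod 2), so (1,-4,5)→(1,0,1)
f: reduced (well bottom): (1,0,1) with a≤c, −a<b≤a
g is negative-definite; reduce −g:
−g: translate: b→0 (≡2 mod 2), so (1,2,2)→(1,0,1)
−g: reduced (well bottom): (1,0,1) with a≤c, −a<b≤a
flip sign back: reduced form of g is (-1,0,-1)
reduced forms (1, 0, 1) vs (-1, 0, -1) ⇒ inequivalent

no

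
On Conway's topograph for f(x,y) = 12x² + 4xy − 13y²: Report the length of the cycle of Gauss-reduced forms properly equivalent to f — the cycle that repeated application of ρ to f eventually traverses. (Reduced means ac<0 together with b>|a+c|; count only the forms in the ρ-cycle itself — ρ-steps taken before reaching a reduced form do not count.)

D = 640, ⌊√D⌋ = 25
river: ρ → (-13,22,3)
river: ρ → (3,20,-20)
river: ρ → (-20,20,3)
river: ρ → (3,22,-13)
river: ρ → (-13,4,12)
river: ρ → (12,20,-5)
river: ρ → (-5,20,12)
river: ρ → (12,4,-13)
ρ-cycle length = 8 (tail of 0 descent steps not counted)

8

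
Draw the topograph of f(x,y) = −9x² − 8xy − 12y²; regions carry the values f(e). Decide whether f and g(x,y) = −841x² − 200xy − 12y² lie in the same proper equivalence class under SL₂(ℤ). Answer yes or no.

D₁ = -368, D₂ = -368
f is negative-definite; reduce −f:
−f: reduced (well bottom): (9,8,12) with a≤c, −a<b≤a
flip sign back: reduced form of f is (-9,-8,-12)
g is negative-definite; reduce −g:
−g: flip: (841,200,12)→(12,-200,841)
−g: translate: b→-8 (≡-200 mod 24), so (12,-200,841)→(12,-8,9)
−g: flip: (12,-8,9)→(9,8,12)
−g: reduced (well bottom): (9,8,12) with a≤c, −a<b≤a
flip sign back: reduced form of g is (-9,-8,-12)
reduced forms (-9, -8, -12) vs (-9, -8, -12) ⇒ equivalent

yes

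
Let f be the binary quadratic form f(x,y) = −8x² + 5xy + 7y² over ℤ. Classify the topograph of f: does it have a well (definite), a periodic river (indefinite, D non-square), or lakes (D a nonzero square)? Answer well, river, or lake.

D = b²−4ac = 5² − 4·(-8)·7 = 249
D > 0 non-square ⇒ indefinite ⇒ periodic river

river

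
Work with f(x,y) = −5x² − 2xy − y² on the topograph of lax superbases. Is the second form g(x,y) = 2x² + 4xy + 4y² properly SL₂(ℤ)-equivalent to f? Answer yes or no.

D₁ = -16, D₂ = -16
f is negative-definite; reduce −f:
−f: flip: (5,2,1)→(1,-2,5)
−f: translate: b→0 (≡-2 mod 2), so (1,-2,5)→(1,0,4)
−f: reduced (well bottom): (1,0,4) with a≤c, −a<b≤a
flip sign back: reduced form of f is (-1,0,-4)
g: translate: b→0 (≡4 mod 4), so (2,4,4)→(2,0,2)
g: reduced (well bottom): (2,0,2) with a≤c, −a<b≤a
reduced forms (-1, 0, -4) vs (2, 0, 2) ⇒ inequivalent

no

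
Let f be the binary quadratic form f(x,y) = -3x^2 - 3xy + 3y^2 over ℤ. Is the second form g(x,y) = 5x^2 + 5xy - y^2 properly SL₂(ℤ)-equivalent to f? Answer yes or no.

D₁ = 45, D₂ = 45
river cycle of f (length 2): (3, 3, -3), (-3, 3, 3)
river cycle of g (length 2): (-1, 5, 5), (5, 5, -1)
cycles differ ⇒ inequivalent

no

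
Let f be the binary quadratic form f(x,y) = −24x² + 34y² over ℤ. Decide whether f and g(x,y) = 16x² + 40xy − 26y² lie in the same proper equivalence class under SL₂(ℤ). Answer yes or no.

D₁ = 3264, D₂ = 3264
river cycle of f (length 8): (-24, 48, 10), (10, 52, -14), (-14, 32, 40), (40, 48, -6), (-6, 48, 40), (40, 32, -14), (-14, 52, 10), (10, 48, -24)
river cycle of g (length 8): (-26, 12, 30), (30, 48, -8), (-8, 48, 30), (30, 12, -26), (-26, 40, 16), (16, 56, -2), (-2, 56, 16), (16, 40, -26)
cycles differ ⇒ inequivalent

no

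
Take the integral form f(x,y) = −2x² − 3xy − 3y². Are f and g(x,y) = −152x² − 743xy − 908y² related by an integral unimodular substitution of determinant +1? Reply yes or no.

D₁ = -15, D₂ = -15
f is negative-definite; reduce −f:
−f: translate: b→-1 (≡3 mod 4), so (2,3,3)→(2,-1,2)
−f: flip: (2,-1,2)→(2,1,2)
−f: reduced (well bottom): (2,1,2) with a≤c, −a<b≤a
flip sign back: reduced form of f is (-2,-1,-2)
g is negative-definite; reduce −g:
−g: translate: b→135 (≡743 mod 304), so (152,743,908)→(152,135,30)
−g: flip: (152,135,30)→(30,-135,152)
−g: translate: b→-15 (≡-135 mod 60), so (30,-135,152)→(30,-15,2)
−g: flip: (30,-15,2)→(2,15,30)
−g: translate: b→-1 (≡15 mod 4), so (2,15,30)→(2,-1,2)
−g: flip: (2,-1,2)→(2,1,2)
−g: reduced (well bottom): (2,1,2) with a≤c, −a<b≤a
flip sign back: reduced form of g is (-2,-1,-2)
reduced forms (-2, -1, -2) vs (-2, -1, -2) ⇒ equivalent

yes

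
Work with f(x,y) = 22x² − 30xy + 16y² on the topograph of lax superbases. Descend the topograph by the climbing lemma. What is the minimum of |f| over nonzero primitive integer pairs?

translate: b→14 (≡-30 mod 44), so (22,-30,16)→(22,14,8)
flip: (22,14,8)→(8,-14,22)
translate: b→2 (≡-14 mod 16), so (8,-14,22)→(8,2,16)
reduced (well bottom): (8,2,16) with a≤c, −a<b≤a
well minimum = a = 8

8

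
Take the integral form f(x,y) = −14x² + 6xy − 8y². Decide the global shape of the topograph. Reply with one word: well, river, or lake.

D = b²−4ac = 6² − 4·(-14)·(-8) = -412
D < 0 ⇒ definite ⇒ every region one sign ⇒ single well

well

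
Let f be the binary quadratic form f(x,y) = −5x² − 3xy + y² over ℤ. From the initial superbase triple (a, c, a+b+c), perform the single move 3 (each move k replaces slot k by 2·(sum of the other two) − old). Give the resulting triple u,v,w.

start (-5,1,-7) = (f(1,0),f(0,1),f(1,1))
replace slot 3: 2·((-5)+1) − (-7) = -1 → (-5,1,-1)

-5,1,-1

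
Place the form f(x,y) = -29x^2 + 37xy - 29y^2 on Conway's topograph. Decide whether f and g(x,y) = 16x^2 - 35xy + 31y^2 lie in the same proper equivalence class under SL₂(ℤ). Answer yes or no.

D₁ = -1995, D₂ = -759
discriminants differ ⇒ not SL₂(ℤ)-equivalent

no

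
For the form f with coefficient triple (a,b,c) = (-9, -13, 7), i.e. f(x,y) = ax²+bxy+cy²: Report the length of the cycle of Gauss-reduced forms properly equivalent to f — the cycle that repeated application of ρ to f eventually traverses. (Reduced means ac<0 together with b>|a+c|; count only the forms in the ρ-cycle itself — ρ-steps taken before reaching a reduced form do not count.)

D = 421, ⌊√D⌋ = 20
descent: ρ → (7,13,-9)  [lands on river]
river: ρ → (-9,5,11)
river: ρ → (11,17,-3)
river: ρ → (-3,19,5)
river: ρ → (5,11,-15)
river: ρ → (-15,19,1)
river: ρ → (1,19,-15)
river: ρ → (-15,11,5)
river: ρ → (5,19,-3)
river: ρ → (-3,17,11)
river: ρ → (11,5,-9)
river: ρ → (-9,13,7)
river: ρ → (7,15,-7)
river: ρ → (-7,13,9)
river: ρ → (9,5,-11)
river: ρ → (-11,17,3)
river: ρ → (3,19,-5)
river: ρ → (-5,11,15)
river: ρ → (15,19,-1)
river: ρ → (-1,19,15)
river: ρ → (15,11,-5)
river: ρ → (-5,19,3)
river: ρ → (3,17,-11)
river: ρ → (-11,5,9)
river: ρ → (9,13,-7)
river: ρ → (-7,15,7)
ρ-cycle length = 26 (tail of 1 descent step not counted)

26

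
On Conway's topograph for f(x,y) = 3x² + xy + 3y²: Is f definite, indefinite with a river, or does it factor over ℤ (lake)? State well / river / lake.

D = b²−4ac = 1² − 4·3·3 = -35
D < 0 ⇒ definite ⇒ every region one sign ⇒ single well

well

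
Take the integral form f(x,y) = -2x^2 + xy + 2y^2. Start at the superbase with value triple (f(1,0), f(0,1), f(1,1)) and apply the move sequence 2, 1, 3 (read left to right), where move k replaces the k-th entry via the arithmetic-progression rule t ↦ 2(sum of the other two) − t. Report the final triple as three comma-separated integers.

start (-2,2,1) = (f(1,0),f(0,1),f(1,1))
replace slot 2: 2·((-2)+1) − 2 = -4 → (-2,-4,1)
replace slot 1: 2·((-4)+1) − (-2) = -4 → (-4,-4,1)
replace slot 3: 2·((-4)+(-4)) − 1 = -17 → (-4,-4,-17)

-4,-4,-17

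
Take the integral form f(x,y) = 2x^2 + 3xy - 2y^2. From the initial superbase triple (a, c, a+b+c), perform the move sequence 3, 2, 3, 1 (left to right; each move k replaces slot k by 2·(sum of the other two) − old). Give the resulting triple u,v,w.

start (2,-2,3) = (f(1,0),f(0,1),f(1,1))
replace slot 3: 2·(2+(-2)) − 3 = -3 → (2,-2,-3)
replace slot 2: 2·(2+(-3)) − (-2) = 0 → (2,0,-3)
replace slot 3: 2·(2+0) − (-3) = 7 → (2,0,7)
replace slot 1: 2·(0+7) − 2 = 12 → (12,0,7)

12,0,7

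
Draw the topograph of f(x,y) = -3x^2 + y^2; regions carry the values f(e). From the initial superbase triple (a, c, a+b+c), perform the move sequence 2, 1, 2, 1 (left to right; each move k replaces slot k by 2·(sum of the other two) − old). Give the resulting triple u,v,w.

start (-3,1,-2) = (f(1,0),f(0,1),f(1,1))
replace slot 2: 2·((-3)+(-2)) − 1 = -11 → (-3,-11,-2)
replace slot 1: 2·((-11)+(-2)) − (-3) = -23 → (-23,-11,-2)
replace slot 2: 2·((-23)+(-2)) − (-11) = -39 → (-23,-39,-2)
replace slot 1: 2·((-39)+(-2)) − (-23) = -59 → (-59,-39,-2)

-59,-39,-2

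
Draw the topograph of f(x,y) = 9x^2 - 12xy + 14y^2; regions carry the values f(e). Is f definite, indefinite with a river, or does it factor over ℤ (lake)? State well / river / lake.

D = b²−4ac = (-12)² − 4·9·14 = -360
D < 0 ⇒ definite ⇒ every region one sign ⇒ single well

well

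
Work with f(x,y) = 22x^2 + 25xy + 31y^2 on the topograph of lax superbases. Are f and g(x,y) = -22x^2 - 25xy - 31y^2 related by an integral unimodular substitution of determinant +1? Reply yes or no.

D₁ = -2103, D₂ = -2103
f: translate: b→-19 (≡25 mod 44), so (22,25,31)→(22,-19,28)
f: reduced (well bottom): (22,-19,28) with a≤c, −a<b≤a
g is negative-definite; reduce −g:
−g: translate: b→-19 (≡25 mod 44), so (22,25,31)→(22,-19,28)
−g: reduced (well bottom): (22,-19,28) with a≤c, −a<b≤a
flip sign back: reduced form of g is (-22,19,-28)
reduced forms (22, -19, 28) vs (-22, 19, -28) ⇒ inequivalent

no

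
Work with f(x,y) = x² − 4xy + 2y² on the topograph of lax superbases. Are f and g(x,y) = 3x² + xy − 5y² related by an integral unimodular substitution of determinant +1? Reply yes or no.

D₁ = 8, D₂ = 61
discriminants differ ⇒ not SL₂(ℤ)-equivalent

no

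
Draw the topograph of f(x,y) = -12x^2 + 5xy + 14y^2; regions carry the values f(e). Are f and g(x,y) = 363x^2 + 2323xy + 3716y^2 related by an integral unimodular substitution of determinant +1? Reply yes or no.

D₁ = 697, D₂ = 697
river cycle of f (length 10): (14, 23, -3), (-3, 25, 6), (6, 23, -7), (-7, 19, 12), (12, 5, -14), (-14, 23, 3), (3, 25, -6), (-6, 23, 7), (7, 19, -12), (-12, 5, 14)
river cycle of g (length 10): (14, 23, -3), (-3, 25, 6), (6, 23, -7), (-7, 19, 12), (12, 5, -14), (-14, 23, 3), (3, 25, -6), (-6, 23, 7), (7, 19, -12), (-12, 5, 14)
cycles coincide ⇒ equivalent

yes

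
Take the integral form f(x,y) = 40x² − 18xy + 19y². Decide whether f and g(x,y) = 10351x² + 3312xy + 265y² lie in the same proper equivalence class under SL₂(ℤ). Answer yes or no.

D₁ = -2716, D₂ = -2716
f: flip: (40,-18,19)→(19,18,40)
f: reduced (well bottom): (19,18,40) with a≤c, −a<b≤a
g: flip: (10351,3312,265)→(265,-3312,10351)
g: translate: b→-132 (≡-3312 mod 530), so (265,-3312,10351)→(265,-132,19)
g: flip: (265,-132,19)→(19,132,265)
g: translate: b→18 (≡132 mod 38), so (19,132,265)→(19,18,40)
g: reduced (well bottom): (19,18,40) with a≤c, −a<b≤a
reduced forms (19, 18, 40) vs (19, 18, 40) ⇒ equivalent

yes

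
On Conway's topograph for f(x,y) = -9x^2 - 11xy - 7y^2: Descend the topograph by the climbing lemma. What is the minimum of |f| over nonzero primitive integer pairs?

translate: b→-7 (≡11 mod 18), so (9,11,7)→(9,-7,5)
flip: (9,-7,5)→(5,7,9)
translate: b→-3 (≡7 mod 10), so (5,7,9)→(5,-3,7)
reduced (well bottom): (5,-3,7) with a≤c, −a<b≤a
well minimum |f| = |-5| = 5 (negative-definite)

5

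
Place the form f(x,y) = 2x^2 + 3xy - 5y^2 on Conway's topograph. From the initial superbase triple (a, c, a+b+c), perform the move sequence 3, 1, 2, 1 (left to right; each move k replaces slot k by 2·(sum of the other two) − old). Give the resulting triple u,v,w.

start (2,-5,0) = (f(1,0),f(0,1),f(1,1))
replace slot 3: 2·(2+(-5)) − 0 = -6 → (2,-5,-6)
replace slot 1: 2·((-5)+(-6)) − 2 = -24 → (-24,-5,-6)
replace slot 2: 2·((-24)+(-6)) − (-5) = -55 → (-24,-55,-6)
replace slot 1: 2·((-55)+(-6)) − (-24) = -98 → (-98,-55,-6)

-98,-55,-6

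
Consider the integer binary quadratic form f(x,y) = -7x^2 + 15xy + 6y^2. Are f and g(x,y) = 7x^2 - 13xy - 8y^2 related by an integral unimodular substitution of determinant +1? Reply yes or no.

D₁ = 393, D₂ = 393
river cycle of f (length 16): (6, 9, -13), (-13, 17, 2), (2, 19, -4), (-4, 13, 14), (14, 15, -3), (-3, 15, 14), (14, 13, -4), (-4, 19, 2), (2, 17, -13), (-13, 9, 6), … (6 more)
river cycle of g (length 16): (-8, 13, 7), (7, 15, -6), (-6, 9, 13), (13, 17, -2), (-2, 19, 4), (4, 13, -14), (-14, 15, 3), (3, 15, -14), (-14, 13, 4), (4, 19, -2), … (6 more)
cycles differ ⇒ inequivalent

no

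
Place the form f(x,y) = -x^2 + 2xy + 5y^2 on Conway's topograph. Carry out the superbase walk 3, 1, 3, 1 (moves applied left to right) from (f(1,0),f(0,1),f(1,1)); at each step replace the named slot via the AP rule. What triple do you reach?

start (-1,5,6) = (f(1,0),f(0,1),f(1,1))
replace slot 3: 2·((-1)+5) − 6 = 2 → (-1,5,2)
replace slot 1: 2·(5+2) − (-1) = 15 → (15,5,2)
replace slot 3: 2·(15+5) − 2 = 38 → (15,5,38)
replace slot 1: 2·(5+38) − 15 = 71 → (71,5,38)

71,5,38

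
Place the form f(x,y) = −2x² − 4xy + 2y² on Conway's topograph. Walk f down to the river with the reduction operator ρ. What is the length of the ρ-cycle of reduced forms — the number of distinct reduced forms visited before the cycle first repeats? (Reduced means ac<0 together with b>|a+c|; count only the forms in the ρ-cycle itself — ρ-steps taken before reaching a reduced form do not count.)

D = 32, ⌊√D⌋ = 5
descent: ρ → (2,4,-2)  [lands on river]
river: ρ → (-2,4,2)
ρ-cycle length = 2 (tail of 1 descent step not counted)

2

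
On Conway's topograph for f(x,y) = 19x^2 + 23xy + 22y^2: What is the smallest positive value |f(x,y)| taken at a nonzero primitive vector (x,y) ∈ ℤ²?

translate: b→-15 (≡23 mod 38), so (19,23,22)→(19,-15,18)
flip: (19,-15,18)→(18,15,19)
reduced (well bottom): (18,15,19) with a≤c, −a<b≤a
well minimum = a = 18

18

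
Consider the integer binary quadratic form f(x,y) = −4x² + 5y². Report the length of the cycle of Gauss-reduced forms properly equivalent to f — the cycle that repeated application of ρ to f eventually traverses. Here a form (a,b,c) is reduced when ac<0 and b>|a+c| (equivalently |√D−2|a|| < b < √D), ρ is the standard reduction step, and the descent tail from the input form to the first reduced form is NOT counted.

D = 80, ⌊√D⌋ = 8
descent: ρ → (5,0,-4)
descent: ρ → (-4,8,1)  [lands on river]
river: ρ → (1,8,-4)
ρ-cycle length = 2 (tail of 2 descent steps not counted)

2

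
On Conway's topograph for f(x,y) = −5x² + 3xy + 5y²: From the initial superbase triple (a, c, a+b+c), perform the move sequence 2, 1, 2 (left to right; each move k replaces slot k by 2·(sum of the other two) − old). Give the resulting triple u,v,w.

start (-5,5,3) = (f(1,0),f(0,1),f(1,1))
replace slot 2: 2·((-5)+3) − 5 = -9 → (-5,-9,3)
replace slot 1: 2·((-9)+3) − (-5) = -7 → (-7,-9,3)
replace slot 2: 2·((-7)+3) − (-9) = 1 → (-7,1,3)

-7,1,3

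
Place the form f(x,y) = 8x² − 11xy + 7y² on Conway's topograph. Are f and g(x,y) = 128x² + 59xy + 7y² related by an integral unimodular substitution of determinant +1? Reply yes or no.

D₁ = -103, D₂ = -103
f: translate: b→5 (≡-11 mod 16), so (8,-11,7)→(8,5,4)
f: flip: (8,5,4)→(4,-5,8)
f: translate: b→3 (≡-5 mod 8), so (4,-5,8)→(4,3,7)
f: reduced (well bottom): (4,3,7) with a≤c, −a<b≤a
g: flip: (128,59,7)→(7,-59,128)
g: translate: b→-3 (≡-59 mod 14), so (7,-59,128)→(7,-3,4)
g: flip: (7,-3,4)→(4,3,7)
g: reduced (well bottom): (4,3,7) with a≤c, −a<b≤a
reduced forms (4, 3, 7) vs (4, 3, 7) ⇒ equivalent

yes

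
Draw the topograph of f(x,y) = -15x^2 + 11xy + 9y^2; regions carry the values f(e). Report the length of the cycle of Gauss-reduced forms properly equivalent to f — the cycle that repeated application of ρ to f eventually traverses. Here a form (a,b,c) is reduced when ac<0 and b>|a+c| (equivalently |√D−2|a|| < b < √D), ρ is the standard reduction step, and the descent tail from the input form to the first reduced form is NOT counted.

D = 661, ⌊√D⌋ = 25
river: ρ → (9,25,-1)
river: ρ → (-1,25,9)
river: ρ → (9,11,-15)
river: ρ → (-15,19,5)
river: ρ → (5,21,-11)
river: ρ → (-11,23,3)
river: ρ → (3,25,-3)
river: ρ → (-3,23,11)
river: ρ → (11,21,-5)
river: ρ → (-5,19,15)
river: ρ → (15,11,-9)
river: ρ → (-9,25,1)
river: ρ → (1,25,-9)
river: ρ → (-9,11,15)
river: ρ → (15,19,-5)
river: ρ → (-5,21,11)
river: ρ → (11,23,-3)
river: ρ → (-3,25,3)
river: ρ → (3,23,-11)
river: ρ → (-11,21,5)
river: ρ → (5,19,-15)
river: ρ → (-15,11,9)
ρ-cycle length = 22 (tail of 0 descent steps not counted)

22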